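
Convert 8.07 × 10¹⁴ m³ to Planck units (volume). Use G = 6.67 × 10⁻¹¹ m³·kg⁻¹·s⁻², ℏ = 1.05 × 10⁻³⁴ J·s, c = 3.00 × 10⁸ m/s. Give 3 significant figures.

Planck volume: V_P = (ℏG/c³)^(3/2) = 4.18 × 10⁻¹⁰⁵ m³.
8.07 × 10¹⁴ / 4.18 × 10⁻¹⁰⁵ = 1.93 × 10¹¹⁹

1.93 × 10¹¹⁹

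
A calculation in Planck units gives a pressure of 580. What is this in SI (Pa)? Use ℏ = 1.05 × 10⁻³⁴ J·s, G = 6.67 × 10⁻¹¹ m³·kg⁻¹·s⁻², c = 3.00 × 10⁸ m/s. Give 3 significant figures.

2.72 × 10¹¹⁶ Pa

One Planck pressure: p_P = c⁷/(ℏG²) = 4.68 × 10¹¹³ Pa.
580 × 4.68 × 10¹¹³ Pa = 2.72 × 10¹¹⁶ Pa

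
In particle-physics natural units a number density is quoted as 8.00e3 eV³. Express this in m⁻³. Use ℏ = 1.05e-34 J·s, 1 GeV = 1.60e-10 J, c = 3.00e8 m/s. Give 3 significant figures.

Number density is [L]⁻³ = [E]³/(ℏc)³.
1 GeV³ → 1/(ℏc)³ × (1 GeV in J)³ = 1.31e47 m⁻³.
Convert the energy scale: 8.00e3 eV³ = 8.00e-24 GeV³.
Result: 8.00e-24 × 1.31e47 = 1.05e24 m⁻³.

1.05e24 m⁻³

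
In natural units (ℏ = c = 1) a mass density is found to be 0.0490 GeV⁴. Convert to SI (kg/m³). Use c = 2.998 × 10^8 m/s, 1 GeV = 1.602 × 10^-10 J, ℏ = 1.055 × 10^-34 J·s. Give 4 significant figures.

Mass density is [E]/(c²[L]³) = [E]⁴/(ℏ³c⁵).
1 GeV⁴ → 1/(ℏ³c⁵) × (1 GeV in J)⁴ = 2.316 × 10^20 kg/m³.
Result: 0.0490 × 2.316 × 10^20 = 1.135 × 10^19 kg/m³.

1.135 × 10^19 kg/m³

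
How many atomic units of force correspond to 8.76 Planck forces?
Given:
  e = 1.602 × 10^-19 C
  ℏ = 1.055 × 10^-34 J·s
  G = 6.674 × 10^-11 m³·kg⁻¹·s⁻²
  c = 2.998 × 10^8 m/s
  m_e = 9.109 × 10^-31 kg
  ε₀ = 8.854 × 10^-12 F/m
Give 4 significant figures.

Planck force: F_P = c⁴/G = 1.210 × 10^44 N
atomic unit of force: F_au = E_h/a₀ = m_e²e⁶/((4πε₀)³ℏ⁴) = 8.220 × 10^-8 N
8.76 × 1.210 × 10^44 / 8.220 × 10^-8 = 1.290 × 10^52

1.290 × 10^52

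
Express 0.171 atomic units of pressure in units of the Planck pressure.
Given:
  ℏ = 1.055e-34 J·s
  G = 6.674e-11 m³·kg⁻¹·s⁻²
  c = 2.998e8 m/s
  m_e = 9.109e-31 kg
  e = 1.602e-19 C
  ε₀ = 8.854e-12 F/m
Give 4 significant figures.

1.081e-101

atomic unit of pressure: P_au = E_h/a₀³ = m_e⁴e¹⁰/((4πε₀)⁵ℏ⁸) = 2.929e13 Pa
Planck pressure: p_P = c⁷/(ℏG²) = 4.632e113 Pa
0.171 × 2.929e13 / 4.632e113 = 1.081e-101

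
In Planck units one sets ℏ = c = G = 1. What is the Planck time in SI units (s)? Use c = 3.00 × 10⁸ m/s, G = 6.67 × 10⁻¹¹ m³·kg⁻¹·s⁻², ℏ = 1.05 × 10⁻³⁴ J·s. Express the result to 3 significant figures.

5.37 × 10⁻⁴⁴ s

t_P = √(ℏG/c⁵)
  = √(2.88 × 10⁻⁸⁷)
  = 5.37 × 10⁻⁴⁴ s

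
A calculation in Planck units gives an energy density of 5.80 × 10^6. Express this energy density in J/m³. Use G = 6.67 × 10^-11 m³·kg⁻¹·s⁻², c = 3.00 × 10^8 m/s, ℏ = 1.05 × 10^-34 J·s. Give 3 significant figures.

One Planck energy density: u_P = c⁷/(ℏG²) = 4.68 × 10^113 J/m³.
5.80 × 10^6 × 4.68 × 10^113 J/m³ = 2.72 × 10^120 J/m³

2.72 × 10^120 J/m³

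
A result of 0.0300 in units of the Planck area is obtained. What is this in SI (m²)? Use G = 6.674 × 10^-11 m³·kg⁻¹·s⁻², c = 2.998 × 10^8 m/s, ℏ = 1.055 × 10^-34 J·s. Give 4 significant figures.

One Planck area: A_P = ℏG/c³ = 2.613 × 10^-70 m².
0.0300 × 2.613 × 10^-70 m² = 7.839 × 10^-72 m²

7.839 × 10^-72 m²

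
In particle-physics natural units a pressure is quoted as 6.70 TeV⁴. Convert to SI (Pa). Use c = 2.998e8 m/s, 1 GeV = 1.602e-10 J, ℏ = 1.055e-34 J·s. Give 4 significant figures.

1.395e50 Pa

Pressure is [E]/[L]³ = [E]⁴/(ℏc)³.
1 GeV⁴ → 1/(ℏc)³ × (1 GeV in J)⁴ = 2.082e37 Pa.
Convert the energy scale: 6.70 TeV⁴ = 6.70e12 GeV⁴.
Result: 6.70e12 × 2.082e37 = 1.395e50 Pa.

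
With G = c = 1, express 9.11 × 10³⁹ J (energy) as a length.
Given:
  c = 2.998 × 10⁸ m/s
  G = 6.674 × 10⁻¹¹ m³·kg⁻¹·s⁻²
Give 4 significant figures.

Energy → length via G/c⁴.
9.11 × 10³⁹ J × (G/c⁴) = 7.526 × 10⁻⁵ m

7.526 × 10⁻⁵ m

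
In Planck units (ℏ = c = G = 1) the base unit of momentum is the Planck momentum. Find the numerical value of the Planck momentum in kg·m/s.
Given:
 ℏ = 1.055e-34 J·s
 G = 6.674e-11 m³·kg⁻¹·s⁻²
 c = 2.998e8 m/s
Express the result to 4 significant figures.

6.527 kg·m/s

p_P = √(ℏc³/G)
  = √(42.60)
  = 6.527 kg·m/s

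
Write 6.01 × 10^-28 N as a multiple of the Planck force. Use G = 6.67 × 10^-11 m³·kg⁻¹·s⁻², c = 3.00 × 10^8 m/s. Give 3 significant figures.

4.95 × 10^-72

Planck force: F_P = c⁴/G = 1.21 × 10^44 N.
6.01 × 10^-28 / 1.21 × 10^44 = 4.95 × 10^-72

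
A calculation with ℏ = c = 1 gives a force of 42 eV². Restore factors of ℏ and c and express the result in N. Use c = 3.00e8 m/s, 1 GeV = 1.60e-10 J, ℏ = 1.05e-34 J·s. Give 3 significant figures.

Force is [E]/[L] = [E]²/(ℏc); restore (ℏc)⁻¹.
1 GeV² → 1/(ℏc) × (1 GeV in J)² = 8.13e5 N.
Convert the energy scale: 42 eV² = 4.20e-17 GeV².
Result: 4.20e-17 × 8.13e5 = 3.41e-11 N.

3.41e-11 N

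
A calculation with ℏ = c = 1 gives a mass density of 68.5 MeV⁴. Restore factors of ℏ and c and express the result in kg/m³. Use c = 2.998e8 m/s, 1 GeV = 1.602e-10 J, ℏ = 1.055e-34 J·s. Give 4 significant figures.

1.586e10 kg/m³

Mass density is [E]/(c²[L]³) = [E]⁴/(ℏ³c⁵).
1 GeV⁴ → 1/(ℏ³c⁵) × (1 GeV in J)⁴ = 2.316e20 kg/m³.
Convert the energy scale: 68.5 MeV⁴ = 6.85e-11 GeV⁴.
Result: 6.85e-11 × 2.316e20 = 1.586e10 kg/m³.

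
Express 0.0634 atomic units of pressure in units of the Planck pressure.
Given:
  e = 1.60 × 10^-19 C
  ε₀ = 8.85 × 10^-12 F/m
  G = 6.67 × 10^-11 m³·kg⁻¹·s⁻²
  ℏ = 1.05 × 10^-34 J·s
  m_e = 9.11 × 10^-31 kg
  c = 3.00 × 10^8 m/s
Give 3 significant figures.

4.08 × 10^-102

atomic unit of pressure: P_au = E_h/a₀³ = m_e⁴e¹⁰/((4πε₀)⁵ℏ⁸) = 3.01 × 10^13 Pa
Planck pressure: p_P = c⁷/(ℏG²) = 4.68 × 10^113 Pa
0.0634 × 3.01 × 10^13 / 4.68 × 10^113 = 4.08 × 10^-102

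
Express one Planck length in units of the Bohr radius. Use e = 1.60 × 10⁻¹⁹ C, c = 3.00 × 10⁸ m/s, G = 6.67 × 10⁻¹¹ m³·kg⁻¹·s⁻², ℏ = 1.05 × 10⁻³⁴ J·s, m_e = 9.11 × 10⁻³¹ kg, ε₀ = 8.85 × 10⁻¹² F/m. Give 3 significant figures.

3.06 × 10⁻²⁵

Planck length: ℓ_P = √(ℏG/c³) = 1.61 × 10⁻³⁵ m
Bohr radius: a₀ = 4πε₀ℏ²/(m_e e²) = 5.26 × 10⁻¹¹ m
ratio = 1.61 × 10⁻³⁵ / 5.26 × 10⁻¹¹ = 3.06 × 10⁻²⁵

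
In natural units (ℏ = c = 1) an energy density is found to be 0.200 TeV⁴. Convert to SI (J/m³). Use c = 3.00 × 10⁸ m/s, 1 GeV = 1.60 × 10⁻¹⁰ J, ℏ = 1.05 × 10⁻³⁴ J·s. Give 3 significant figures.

[E]/[L]³ = [E]⁴/(ℏc)³; restore (ℏc)⁻³.
1 GeV⁴ → 1/(ℏc)³ × (1 GeV in J)⁴ = 2.10 × 10³⁷ J/m³.
Convert the energy scale: 0.200 TeV⁴ = 2.00 × 10¹¹ GeV⁴.
Result: 2.00 × 10¹¹ × 2.10 × 10³⁷ = 4.19 × 10⁴⁸ J/m³.

4.19 × 10⁴⁸ J/m³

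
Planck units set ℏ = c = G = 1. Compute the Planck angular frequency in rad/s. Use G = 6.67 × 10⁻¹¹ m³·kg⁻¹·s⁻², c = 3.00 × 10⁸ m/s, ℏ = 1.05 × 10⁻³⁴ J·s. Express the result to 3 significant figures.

1.86 × 10⁴³ rad/s

From ℏ = c = G = 1 the angular frequency scale is ω_P = √(c⁵/(ℏG)).
  = √(3.47 × 10⁸⁶)
  = 1.86 × 10⁴³ rad/s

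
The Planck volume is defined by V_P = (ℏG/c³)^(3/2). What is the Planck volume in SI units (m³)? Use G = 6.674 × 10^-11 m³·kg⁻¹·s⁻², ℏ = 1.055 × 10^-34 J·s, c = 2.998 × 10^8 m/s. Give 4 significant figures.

V_P = (ℏG/c³)^(3/2)
  = √(1.784 × 10^-209)
  = 4.224 × 10^-105 m³

4.224 × 10^-105 m³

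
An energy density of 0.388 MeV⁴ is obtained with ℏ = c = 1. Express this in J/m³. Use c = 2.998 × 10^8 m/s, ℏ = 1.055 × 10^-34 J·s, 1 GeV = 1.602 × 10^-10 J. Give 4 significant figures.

[E]/[L]³ = [E]⁴/(ℏc)³; restore (ℏc)⁻³.
1 GeV⁴ → 1/(ℏc)³ × (1 GeV in J)⁴ = 2.082 × 10^37 J/m³.
Convert the energy scale: 0.388 MeV⁴ = 3.88 × 10^-13 GeV⁴.
Result: 3.88 × 10^-13 × 2.082 × 10^37 = 8.077 × 10^24 J/m³.

8.077 × 10^24 J/m³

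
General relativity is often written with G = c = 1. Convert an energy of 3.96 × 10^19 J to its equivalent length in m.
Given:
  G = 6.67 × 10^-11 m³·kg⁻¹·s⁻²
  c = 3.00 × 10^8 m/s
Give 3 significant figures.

Energy → length via G/c⁴.
3.96 × 10^19 J × (G/c⁴) = 3.26 × 10^-25 m

3.26 × 10^-25 m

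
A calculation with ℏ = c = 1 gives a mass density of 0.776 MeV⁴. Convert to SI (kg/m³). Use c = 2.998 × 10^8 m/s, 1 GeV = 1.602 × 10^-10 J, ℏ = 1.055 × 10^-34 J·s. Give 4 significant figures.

1.797 × 10^8 kg/m³

Mass density is [E]/(c²[L]³) = [E]⁴/(ℏ³c⁵).
1 GeV⁴ → 1/(ℏ³c⁵) × (1 GeV in J)⁴ = 2.316 × 10^20 kg/m³.
Convert the energy scale: 0.776 MeV⁴ = 7.76 × 10^-13 GeV⁴.
Result: 7.76 × 10^-13 × 2.316 × 10^20 = 1.797 × 10^8 kg/m³.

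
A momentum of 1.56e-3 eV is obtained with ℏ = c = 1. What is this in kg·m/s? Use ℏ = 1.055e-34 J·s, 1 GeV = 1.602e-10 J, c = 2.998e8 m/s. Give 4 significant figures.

Momentum is [E]/c; divide by c.
1 GeV → 1/c × (1 GeV in J) = 5.344e-19 kg·m/s.
Convert the energy scale: 1.56e-3 eV = 1.56e-12 GeV.
Result: 1.56e-12 × 5.344e-19 = 8.336e-31 kg·m/s.

8.336e-31 kg·m/s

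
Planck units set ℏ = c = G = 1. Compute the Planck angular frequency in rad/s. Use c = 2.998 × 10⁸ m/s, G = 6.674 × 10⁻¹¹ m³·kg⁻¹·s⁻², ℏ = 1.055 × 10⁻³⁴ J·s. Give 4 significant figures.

1.855 × 10⁴³ rad/s

Dimensional analysis gives ω_P = √(c⁵/(ℏG)).
  = √(3.440 × 10⁸⁶)
  = 1.855 × 10⁴³ rad/s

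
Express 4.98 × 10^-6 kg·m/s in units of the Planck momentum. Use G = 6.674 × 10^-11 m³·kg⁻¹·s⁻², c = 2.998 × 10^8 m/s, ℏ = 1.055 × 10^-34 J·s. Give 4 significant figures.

7.630 × 10^-7

Planck momentum: p_P = √(ℏc³/G) = 6.527 kg·m/s.
4.98 × 10^-6 / 6.527 = 7.630 × 10^-7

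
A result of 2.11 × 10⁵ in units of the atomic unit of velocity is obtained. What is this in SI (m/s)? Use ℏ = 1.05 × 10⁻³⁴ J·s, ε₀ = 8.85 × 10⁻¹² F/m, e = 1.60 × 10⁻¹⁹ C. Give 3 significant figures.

One atomic unit of velocity: v_au = e²/(4πε₀ℏ) = 2.19 × 10⁶ m/s.
2.11 × 10⁵ × 2.19 × 10⁶ m/s = 4.63 × 10¹¹ m/s

4.63 × 10¹¹ m/s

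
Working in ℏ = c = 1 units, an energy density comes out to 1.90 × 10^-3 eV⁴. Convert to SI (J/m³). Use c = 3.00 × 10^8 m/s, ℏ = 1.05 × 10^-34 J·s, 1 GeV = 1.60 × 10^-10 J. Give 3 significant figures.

0.0398 J/m³

[E]/[L]³ = [E]⁴/(ℏc)³; restore (ℏc)⁻³.
1 GeV⁴ → 1/(ℏc)³ × (1 GeV in J)⁴ = 2.10 × 10^37 J/m³.
Convert the energy scale: 1.90 × 10^-3 eV⁴ = 1.90 × 10^-39 GeV⁴.
Result: 1.90 × 10^-39 × 2.10 × 10^37 = 0.0398 J/m³.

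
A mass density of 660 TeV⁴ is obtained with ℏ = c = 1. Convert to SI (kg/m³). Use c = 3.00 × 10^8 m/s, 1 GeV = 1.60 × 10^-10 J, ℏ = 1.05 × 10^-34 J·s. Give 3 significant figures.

1.54 × 10^35 kg/m³

Mass density is [E]/(c²[L]³) = [E]⁴/(ℏ³c⁵).
1 GeV⁴ → 1/(ℏ³c⁵) × (1 GeV in J)⁴ = 2.33 × 10^20 kg/m³.
Convert the energy scale: 660 TeV⁴ = 6.60 × 10^14 GeV⁴.
Result: 6.60 × 10^14 × 2.33 × 10^20 = 1.54 × 10^35 kg/m³.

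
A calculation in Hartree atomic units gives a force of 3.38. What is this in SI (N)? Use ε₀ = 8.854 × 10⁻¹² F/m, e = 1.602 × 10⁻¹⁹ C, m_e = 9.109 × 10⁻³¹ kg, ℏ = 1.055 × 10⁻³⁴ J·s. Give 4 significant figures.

One atomic unit of force: F_au = E_h/a₀ = m_e²e⁶/((4πε₀)³ℏ⁴) = 8.220 × 10⁻⁸ N.
3.38 × 8.220 × 10⁻⁸ N = 2.778 × 10⁻⁷ N

2.778 × 10⁻⁷ N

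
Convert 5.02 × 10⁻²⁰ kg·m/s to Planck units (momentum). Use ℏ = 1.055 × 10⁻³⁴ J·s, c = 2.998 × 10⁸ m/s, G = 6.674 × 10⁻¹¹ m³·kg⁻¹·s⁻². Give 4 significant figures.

Planck momentum: p_P = √(ℏc³/G) = 6.527 kg·m/s.
5.02 × 10⁻²⁰ / 6.527 = 7.692 × 10⁻²¹

7.692 × 10⁻²¹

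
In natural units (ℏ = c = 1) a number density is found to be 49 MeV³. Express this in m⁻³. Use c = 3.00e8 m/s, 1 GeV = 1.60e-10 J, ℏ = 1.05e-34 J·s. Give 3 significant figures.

Number density is [L]⁻³ = [E]³/(ℏc)³.
1 GeV³ → 1/(ℏc)³ × (1 GeV in J)³ = 1.31e47 m⁻³.
Convert the energy scale: 49 MeV³ = 4.90e-8 GeV³.
Result: 4.90e-8 × 1.31e47 = 6.42e39 m⁻³.

6.42e39 m⁻³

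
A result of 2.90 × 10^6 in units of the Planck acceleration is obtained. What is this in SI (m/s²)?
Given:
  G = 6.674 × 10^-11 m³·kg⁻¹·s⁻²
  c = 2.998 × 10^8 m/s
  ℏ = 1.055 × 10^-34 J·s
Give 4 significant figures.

1.612 × 10^58 m/s²

One Planck acceleration: a_P = √(c⁷/(ℏG)) = 5.560 × 10^51 m/s².
2.90 × 10^6 × 5.560 × 10^51 m/s² = 1.612 × 10^58 m/s²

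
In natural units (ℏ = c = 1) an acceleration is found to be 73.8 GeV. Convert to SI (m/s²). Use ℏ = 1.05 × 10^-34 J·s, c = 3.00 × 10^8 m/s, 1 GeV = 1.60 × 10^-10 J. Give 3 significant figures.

Acceleration is [L]/[T]² = c·[E]/ℏ.
1 GeV → c/ℏ × (1 GeV in J) = 4.57 × 10^32 m/s².
Result: 73.8 × 4.57 × 10^32 = 3.37 × 10^34 m/s².

3.37 × 10^34 m/s²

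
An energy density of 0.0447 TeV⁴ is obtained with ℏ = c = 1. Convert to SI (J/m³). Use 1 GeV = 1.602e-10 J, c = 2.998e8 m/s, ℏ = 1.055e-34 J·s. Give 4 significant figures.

9.305e47 J/m³

[E]/[L]³ = [E]⁴/(ℏc)³; restore (ℏc)⁻³.
1 GeV⁴ → 1/(ℏc)³ × (1 GeV in J)⁴ = 2.082e37 J/m³.
Convert the energy scale: 0.0447 TeV⁴ = 4.47e10 GeV⁴.
Result: 4.47e10 × 2.082e37 = 9.305e47 J/m³.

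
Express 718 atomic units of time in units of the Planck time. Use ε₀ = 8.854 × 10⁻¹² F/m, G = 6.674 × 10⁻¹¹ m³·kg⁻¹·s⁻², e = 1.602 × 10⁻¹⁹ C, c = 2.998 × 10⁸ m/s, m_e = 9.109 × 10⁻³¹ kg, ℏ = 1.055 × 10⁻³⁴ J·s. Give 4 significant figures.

3.226 × 10²⁹

atomic unit of time: τ_au = (4πε₀)²ℏ³/(m_e e⁴) = 2.423 × 10⁻¹⁷ s
Planck time: t_P = √(ℏG/c⁵) = 5.392 × 10⁻⁴⁴ s
718 × 2.423 × 10⁻¹⁷ / 5.392 × 10⁻⁴⁴ = 3.226 × 10²⁹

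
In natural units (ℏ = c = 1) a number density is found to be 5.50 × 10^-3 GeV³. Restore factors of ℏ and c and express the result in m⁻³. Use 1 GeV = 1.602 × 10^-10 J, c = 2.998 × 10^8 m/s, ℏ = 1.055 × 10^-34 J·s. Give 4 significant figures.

7.147 × 10^44 m⁻³

Number density is [L]⁻³ = [E]³/(ℏc)³.
1 GeV³ → 1/(ℏc)³ × (1 GeV in J)³ = 1.299 × 10^47 m⁻³.
Result: 5.50 × 10^-3 × 1.299 × 10^47 = 7.147 × 10^44 m⁻³.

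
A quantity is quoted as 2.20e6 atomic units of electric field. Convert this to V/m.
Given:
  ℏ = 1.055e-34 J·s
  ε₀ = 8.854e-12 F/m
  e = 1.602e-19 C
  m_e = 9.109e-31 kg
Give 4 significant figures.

One atomic unit of electric field: E_au = E_h/(e a₀) = m_e²e⁵/((4πε₀)³ℏ⁴) = 5.131e11 V/m.
2.20e6 × 5.131e11 V/m = 1.129e18 V/m

1.129e18 V/m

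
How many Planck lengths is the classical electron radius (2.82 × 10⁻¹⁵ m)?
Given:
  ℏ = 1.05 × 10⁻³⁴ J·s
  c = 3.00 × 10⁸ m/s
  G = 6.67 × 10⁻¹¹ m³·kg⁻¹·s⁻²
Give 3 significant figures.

1.75 × 10²⁰

Planck length: ℓ_P = √(ℏG/c³) = 1.61 × 10⁻³⁵ m.
2.82 × 10⁻¹⁵ / 1.61 × 10⁻³⁵ = 1.75 × 10²⁰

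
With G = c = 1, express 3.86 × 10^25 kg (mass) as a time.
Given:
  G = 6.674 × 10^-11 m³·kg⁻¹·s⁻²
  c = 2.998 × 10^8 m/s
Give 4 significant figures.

Mass → time via G/c³.
3.86 × 10^25 kg × (G/c³) = 9.560 × 10^-11 s

9.560 × 10^-11 s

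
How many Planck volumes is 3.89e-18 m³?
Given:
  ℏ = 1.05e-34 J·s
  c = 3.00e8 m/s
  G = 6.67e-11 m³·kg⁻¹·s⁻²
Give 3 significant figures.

9.31e86

Planck volume: V_P = (ℏG/c³)^(3/2) = 4.18e-105 m³.
3.89e-18 / 4.18e-105 = 9.31e86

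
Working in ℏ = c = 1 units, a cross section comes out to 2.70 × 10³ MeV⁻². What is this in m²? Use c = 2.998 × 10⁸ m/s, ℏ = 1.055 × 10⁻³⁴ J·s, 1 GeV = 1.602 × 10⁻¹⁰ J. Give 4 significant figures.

Area is [L]² = [E]⁻²·(ℏc)²; restore (ℏc)².
1 GeV⁻² → (ℏc)² × (1 GeV in J)⁻² = 3.898 × 10⁻³² m².
Convert the energy scale: 2.70 × 10³ MeV⁻² = 2.70 × 10⁹ GeV⁻².
Result: 2.70 × 10⁹ × 3.898 × 10⁻³² = 1.052 × 10⁻²² m².

1.052 × 10⁻²² m²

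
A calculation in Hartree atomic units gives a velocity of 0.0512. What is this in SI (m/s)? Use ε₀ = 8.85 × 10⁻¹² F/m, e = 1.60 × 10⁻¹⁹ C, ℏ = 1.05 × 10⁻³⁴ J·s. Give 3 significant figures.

1.12 × 10⁵ m/s

One atomic unit of velocity: v_au = e²/(4πε₀ℏ) = 2.19 × 10⁶ m/s.
0.0512 × 2.19 × 10⁶ m/s = 1.12 × 10⁵ m/s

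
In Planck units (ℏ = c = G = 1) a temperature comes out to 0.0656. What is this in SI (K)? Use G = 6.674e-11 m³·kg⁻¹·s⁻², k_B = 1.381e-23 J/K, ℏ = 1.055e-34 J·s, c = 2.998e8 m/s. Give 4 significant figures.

9.294e30 K

One Planck temperature: T_P = √(ℏc⁵/G) / k_B = 1.417e32 K.
0.0656 × 1.417e32 K = 9.294e30 K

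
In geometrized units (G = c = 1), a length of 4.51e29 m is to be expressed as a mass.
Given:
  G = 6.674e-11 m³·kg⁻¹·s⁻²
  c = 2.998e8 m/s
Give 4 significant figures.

6.074e56 kg

Length → mass via c²/G.
4.51e29 m × (c²/G) = 6.074e56 kg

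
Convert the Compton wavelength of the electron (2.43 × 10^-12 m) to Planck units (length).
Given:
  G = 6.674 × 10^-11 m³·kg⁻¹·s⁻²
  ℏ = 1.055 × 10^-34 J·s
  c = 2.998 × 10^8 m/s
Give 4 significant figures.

Planck length: ℓ_P = √(ℏG/c³) = 1.616 × 10^-35 m.
2.43 × 10^-12 / 1.616 × 10^-35 = 1.503 × 10^23

1.503 × 10^23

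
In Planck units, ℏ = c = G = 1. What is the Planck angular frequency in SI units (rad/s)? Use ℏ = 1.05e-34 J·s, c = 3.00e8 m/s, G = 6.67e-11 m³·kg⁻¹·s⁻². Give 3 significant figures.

Dimensional analysis gives ω_P = √(c⁵/(ℏG)).
  = √(3.47e86)
  = 1.86e43 rad/s

1.86e43 rad/s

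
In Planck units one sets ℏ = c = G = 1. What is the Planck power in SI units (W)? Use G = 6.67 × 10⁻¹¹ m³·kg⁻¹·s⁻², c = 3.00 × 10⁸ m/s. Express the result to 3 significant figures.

3.64 × 10⁵² W

P_P = c⁵/G
  = 2.43 × 10⁴² / 6.67 × 10⁻¹¹
  = 3.64 × 10⁵² W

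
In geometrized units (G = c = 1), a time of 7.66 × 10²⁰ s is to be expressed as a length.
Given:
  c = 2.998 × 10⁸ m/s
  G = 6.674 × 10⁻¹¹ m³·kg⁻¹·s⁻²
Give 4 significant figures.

2.296 × 10²⁹ m

Time → length via c.
7.66 × 10²⁰ s × (c) = 2.296 × 10²⁹ m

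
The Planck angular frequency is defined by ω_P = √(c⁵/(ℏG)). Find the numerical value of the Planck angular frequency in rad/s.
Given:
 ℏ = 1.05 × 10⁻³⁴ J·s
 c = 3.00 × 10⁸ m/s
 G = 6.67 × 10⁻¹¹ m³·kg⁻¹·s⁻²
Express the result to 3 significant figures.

ω_P = √(c⁵/(ℏG))
  = √(3.47 × 10⁸⁶)
  = 1.86 × 10⁴³ rad/s

1.86 × 10⁴³ rad/s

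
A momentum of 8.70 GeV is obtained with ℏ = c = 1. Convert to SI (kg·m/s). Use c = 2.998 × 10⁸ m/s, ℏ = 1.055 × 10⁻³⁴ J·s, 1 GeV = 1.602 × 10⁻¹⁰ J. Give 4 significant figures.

Momentum is [E]/c; divide by c.
1 GeV → 1/c × (1 GeV in J) = 5.344 × 10⁻¹⁹ kg·m/s.
Result: 8.70 × 5.344 × 10⁻¹⁹ = 4.649 × 10⁻¹⁸ kg·m/s.

4.649 × 10⁻¹⁸ kg·m/s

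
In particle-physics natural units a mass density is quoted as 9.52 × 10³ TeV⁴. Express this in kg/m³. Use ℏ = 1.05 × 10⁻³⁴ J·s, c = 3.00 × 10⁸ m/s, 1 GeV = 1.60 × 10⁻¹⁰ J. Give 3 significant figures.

2.22 × 10³⁶ kg/m³

Mass density is [E]/(c²[L]³) = [E]⁴/(ℏ³c⁵).
1 GeV⁴ → 1/(ℏ³c⁵) × (1 GeV in J)⁴ = 2.33 × 10²⁰ kg/m³.
Convert the energy scale: 9.52 × 10³ TeV⁴ = 9.52 × 10¹⁵ GeV⁴.
Result: 9.52 × 10¹⁵ × 2.33 × 10²⁰ = 2.22 × 10³⁶ kg/m³.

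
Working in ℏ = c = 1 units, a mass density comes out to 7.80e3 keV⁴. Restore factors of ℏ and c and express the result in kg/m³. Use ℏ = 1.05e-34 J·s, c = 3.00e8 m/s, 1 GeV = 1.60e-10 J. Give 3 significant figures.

Mass density is [E]/(c²[L]³) = [E]⁴/(ℏ³c⁵).
1 GeV⁴ → 1/(ℏ³c⁵) × (1 GeV in J)⁴ = 2.33e20 kg/m³.
Convert the energy scale: 7.80e3 keV⁴ = 7.80e-21 GeV⁴.
Result: 7.80e-21 × 2.33e20 = 1.82 kg/m³.

1.82 kg/m³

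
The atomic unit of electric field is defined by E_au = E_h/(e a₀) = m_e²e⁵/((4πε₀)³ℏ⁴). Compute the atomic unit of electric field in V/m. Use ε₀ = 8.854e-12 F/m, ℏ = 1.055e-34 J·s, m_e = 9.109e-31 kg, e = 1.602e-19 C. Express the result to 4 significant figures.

E_au = E_h/(e a₀) = m_e²e⁵/((4πε₀)³ℏ⁴)
E_h = 4.354e-18 J
a₀ = 5.297e-11 m
E_h/(e·a₀) = 5.131e11 V/m

5.131e11 V/m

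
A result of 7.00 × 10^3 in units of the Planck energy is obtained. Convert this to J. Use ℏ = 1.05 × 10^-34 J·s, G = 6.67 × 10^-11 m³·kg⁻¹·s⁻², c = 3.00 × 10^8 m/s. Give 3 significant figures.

1.37 × 10^13 J

One Planck energy: E_P = √(ℏc⁵/G) = 1.96 × 10^9 J.
7.00 × 10^3 × 1.96 × 10^9 J = 1.37 × 10^13 J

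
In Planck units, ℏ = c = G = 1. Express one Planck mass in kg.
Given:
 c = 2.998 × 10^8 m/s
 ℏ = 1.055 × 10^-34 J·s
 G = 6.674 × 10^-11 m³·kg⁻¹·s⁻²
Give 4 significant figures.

2.177 × 10^-8 kg

The unique combination of the constants set to 1 with dimensions of mass is m_P = √(ℏc/G).
  = √(4.739 × 10^-16)
  = 2.177 × 10^-8 kg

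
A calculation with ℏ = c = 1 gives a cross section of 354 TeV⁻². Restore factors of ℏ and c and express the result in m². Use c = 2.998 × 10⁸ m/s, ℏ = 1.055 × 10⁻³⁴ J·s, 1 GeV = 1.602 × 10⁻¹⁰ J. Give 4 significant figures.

Area is [L]² = [E]⁻²·(ℏc)²; restore (ℏc)².
1 GeV⁻² → (ℏc)² × (1 GeV in J)⁻² = 3.898 × 10⁻³² m².
Convert the energy scale: 354 TeV⁻² = 3.54 × 10⁻⁴ GeV⁻².
Result: 3.54 × 10⁻⁴ × 3.898 × 10⁻³² = 1.380 × 10⁻³⁵ m².

1.380 × 10⁻³⁵ m²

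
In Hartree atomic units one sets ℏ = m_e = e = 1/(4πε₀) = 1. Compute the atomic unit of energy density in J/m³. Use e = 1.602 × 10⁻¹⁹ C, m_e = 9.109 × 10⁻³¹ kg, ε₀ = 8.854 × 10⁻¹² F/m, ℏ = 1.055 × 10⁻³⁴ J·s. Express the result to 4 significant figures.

u_au = E_h/a₀³ = m_e⁴e¹⁰/((4πε₀)⁵ℏ⁸)
E_h = 4.354 × 10⁻¹⁸ J
a₀ = 5.297 × 10⁻¹¹ m
E_h/a₀³ = 2.929 × 10¹³ J/m³

2.929 × 10¹³ J/m³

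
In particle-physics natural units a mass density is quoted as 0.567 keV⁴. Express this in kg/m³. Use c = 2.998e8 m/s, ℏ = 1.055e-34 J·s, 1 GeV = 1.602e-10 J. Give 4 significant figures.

Mass density is [E]/(c²[L]³) = [E]⁴/(ℏ³c⁵).
1 GeV⁴ → 1/(ℏ³c⁵) × (1 GeV in J)⁴ = 2.316e20 kg/m³.
Convert the energy scale: 0.567 keV⁴ = 5.67e-25 GeV⁴.
Result: 5.67e-25 × 2.316e20 = 1.313e-4 kg/m³.

1.313e-4 kg/m³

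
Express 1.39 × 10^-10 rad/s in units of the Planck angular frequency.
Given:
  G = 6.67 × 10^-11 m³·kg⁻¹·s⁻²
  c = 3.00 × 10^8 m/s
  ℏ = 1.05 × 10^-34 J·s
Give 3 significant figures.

7.46 × 10^-54

Planck angular frequency: ω_P = √(c⁵/(ℏG)) = 1.86 × 10^43 rad/s.
1.39 × 10^-10 / 1.86 × 10^43 = 7.46 × 10^-54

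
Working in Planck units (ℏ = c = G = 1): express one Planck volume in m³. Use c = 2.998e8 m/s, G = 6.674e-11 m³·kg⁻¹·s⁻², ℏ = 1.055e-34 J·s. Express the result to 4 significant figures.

4.224e-105 m³

The unique combination of the constants set to 1 with dimensions of volume is V_P = (ℏG/c³)^(3/2).
  = √(1.784e-209)
  = 4.224e-105 m³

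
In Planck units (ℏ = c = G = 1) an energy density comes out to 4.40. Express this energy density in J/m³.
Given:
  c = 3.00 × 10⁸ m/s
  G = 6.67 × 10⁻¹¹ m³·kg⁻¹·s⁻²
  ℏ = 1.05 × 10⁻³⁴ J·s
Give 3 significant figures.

2.06 × 10¹¹⁴ J/m³

One Planck energy density: u_P = c⁷/(ℏG²) = 4.68 × 10¹¹³ J/m³.
4.40 × 4.68 × 10¹¹³ J/m³ = 2.06 × 10¹¹⁴ J/m³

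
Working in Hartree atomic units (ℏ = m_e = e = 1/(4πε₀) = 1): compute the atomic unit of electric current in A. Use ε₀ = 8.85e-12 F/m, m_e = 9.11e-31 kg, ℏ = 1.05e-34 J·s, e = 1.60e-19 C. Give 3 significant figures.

6.67e-3 A

From ℏ = m_e = e = 1/(4πε₀) = 1 the current scale is I_au = e E_h/ℏ = m_e e⁵/((4πε₀)²ℏ³).
E_h = 4.38e-18 J
e·E_h/ℏ = 6.67e-3 A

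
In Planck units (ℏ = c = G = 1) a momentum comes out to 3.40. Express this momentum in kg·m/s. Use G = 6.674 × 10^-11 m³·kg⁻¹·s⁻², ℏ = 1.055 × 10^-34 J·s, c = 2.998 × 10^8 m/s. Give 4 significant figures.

One Planck momentum: p_P = √(ℏc³/G) = 6.527 kg·m/s.
3.40 × 6.527 kg·m/s = 22.19 kg·m/s

22.19 kg·m/s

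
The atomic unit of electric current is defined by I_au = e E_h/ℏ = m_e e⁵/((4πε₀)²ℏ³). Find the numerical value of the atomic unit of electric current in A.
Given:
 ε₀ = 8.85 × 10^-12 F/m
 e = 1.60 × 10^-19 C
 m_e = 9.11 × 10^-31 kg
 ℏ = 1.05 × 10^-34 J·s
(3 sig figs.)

6.67 × 10^-3 A

I_au = e E_h/ℏ = m_e e⁵/((4πε₀)²ℏ³)
E_h = 4.38 × 10^-18 J
e·E_h/ℏ = 6.67 × 10^-3 A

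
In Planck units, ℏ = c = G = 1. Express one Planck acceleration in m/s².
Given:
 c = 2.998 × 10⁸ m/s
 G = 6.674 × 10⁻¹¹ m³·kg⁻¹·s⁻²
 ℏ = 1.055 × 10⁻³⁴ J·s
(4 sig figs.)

5.560 × 10⁵¹ m/s²

The unique combination of the constants set to 1 with dimensions of acceleration is a_P = √(c⁷/(ℏG)).
  = √(3.092 × 10¹⁰³)
  = 5.560 × 10⁵¹ m/s²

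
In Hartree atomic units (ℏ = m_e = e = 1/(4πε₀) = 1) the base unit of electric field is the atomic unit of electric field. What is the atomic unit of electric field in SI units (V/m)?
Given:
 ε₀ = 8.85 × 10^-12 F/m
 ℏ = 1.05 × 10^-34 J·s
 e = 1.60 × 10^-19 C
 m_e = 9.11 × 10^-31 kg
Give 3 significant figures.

5.20 × 10^11 V/m

E_au = E_h/(e a₀) = m_e²e⁵/((4πε₀)³ℏ⁴)
E_h = 4.38 × 10^-18 J
a₀ = 5.26 × 10^-11 m
E_h/(e·a₀) = 5.20 × 10^11 V/m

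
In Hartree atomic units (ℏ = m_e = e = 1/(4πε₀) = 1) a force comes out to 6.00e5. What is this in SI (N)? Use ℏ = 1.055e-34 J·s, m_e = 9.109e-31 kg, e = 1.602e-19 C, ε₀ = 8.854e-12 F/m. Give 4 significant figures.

One atomic unit of force: F_au = E_h/a₀ = m_e²e⁶/((4πε₀)³ℏ⁴) = 8.220e-8 N.
6.00e5 × 8.220e-8 N = 0.04932 N

0.04932 N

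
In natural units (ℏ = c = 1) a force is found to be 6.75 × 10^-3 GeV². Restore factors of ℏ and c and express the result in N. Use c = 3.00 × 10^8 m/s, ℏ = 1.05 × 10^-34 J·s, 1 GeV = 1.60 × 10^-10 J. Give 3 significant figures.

5.49 × 10^3 N

Force is [E]/[L] = [E]²/(ℏc); restore (ℏc)⁻¹.
1 GeV² → 1/(ℏc) × (1 GeV in J)² = 8.13 × 10^5 N.
Result: 6.75 × 10^-3 × 8.13 × 10^5 = 5.49 × 10^3 N.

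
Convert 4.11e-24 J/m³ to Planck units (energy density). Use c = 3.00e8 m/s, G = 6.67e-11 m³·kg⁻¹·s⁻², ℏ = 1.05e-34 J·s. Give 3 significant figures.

8.78e-138

Planck energy density: u_P = c⁷/(ℏG²) = 4.68e113 J/m³.
4.11e-24 / 4.68e113 = 8.78e-138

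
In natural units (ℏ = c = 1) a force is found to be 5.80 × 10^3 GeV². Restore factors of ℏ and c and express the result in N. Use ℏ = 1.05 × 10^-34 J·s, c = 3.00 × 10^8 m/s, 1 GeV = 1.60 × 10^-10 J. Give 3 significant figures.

4.71 × 10^9 N

Force is [E]/[L] = [E]²/(ℏc); restore (ℏc)⁻¹.
1 GeV² → 1/(ℏc) × (1 GeV in J)² = 8.13 × 10^5 N.
Result: 5.80 × 10^3 × 8.13 × 10^5 = 4.71 × 10^9 N.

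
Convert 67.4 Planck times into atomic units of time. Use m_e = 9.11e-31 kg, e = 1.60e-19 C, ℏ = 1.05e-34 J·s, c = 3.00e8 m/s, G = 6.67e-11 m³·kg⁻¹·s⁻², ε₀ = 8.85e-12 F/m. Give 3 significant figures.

Planck time: t_P = √(ℏG/c⁵) = 5.37e-44 s
atomic unit of time: τ_au = (4πε₀)²ℏ³/(m_e e⁴) = 2.40e-17 s
67.4 × 5.37e-44 / 2.40e-17 = 1.51e-25

1.51e-25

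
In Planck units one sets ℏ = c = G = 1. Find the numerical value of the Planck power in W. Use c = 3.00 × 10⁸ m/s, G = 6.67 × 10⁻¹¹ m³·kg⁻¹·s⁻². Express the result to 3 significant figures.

P_P = c⁵/G
  = 2.43 × 10⁴² / 6.67 × 10⁻¹¹
  = 3.64 × 10⁵² W

3.64 × 10⁵² W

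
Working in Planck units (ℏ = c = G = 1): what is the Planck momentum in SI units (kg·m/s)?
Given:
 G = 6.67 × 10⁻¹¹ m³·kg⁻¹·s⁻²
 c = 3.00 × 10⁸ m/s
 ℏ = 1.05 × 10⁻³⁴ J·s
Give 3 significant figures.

Dimensional analysis gives p_P = √(ℏc³/G).
  = √(42.5)
  = 6.52 kg·m/s

6.52 kg·m/s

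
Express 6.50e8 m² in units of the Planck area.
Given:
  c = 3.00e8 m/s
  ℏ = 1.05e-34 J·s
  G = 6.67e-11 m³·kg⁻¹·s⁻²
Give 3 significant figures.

2.51e78

Planck area: A_P = ℏG/c³ = 2.59e-70 m².
6.50e8 / 2.59e-70 = 2.51e78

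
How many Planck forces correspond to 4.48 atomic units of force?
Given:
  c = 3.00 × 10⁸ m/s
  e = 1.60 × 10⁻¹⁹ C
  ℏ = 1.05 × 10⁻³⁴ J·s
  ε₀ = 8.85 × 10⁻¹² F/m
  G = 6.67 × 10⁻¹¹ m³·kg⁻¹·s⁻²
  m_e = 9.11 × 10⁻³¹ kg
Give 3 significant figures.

3.07 × 10⁻⁵¹

atomic unit of force: F_au = E_h/a₀ = m_e²e⁶/((4πε₀)³ℏ⁴) = 8.33 × 10⁻⁸ N
Planck force: F_P = c⁴/G = 1.21 × 10⁴⁴ N
4.48 × 8.33 × 10⁻⁸ / 1.21 × 10⁴⁴ = 3.07 × 10⁻⁵¹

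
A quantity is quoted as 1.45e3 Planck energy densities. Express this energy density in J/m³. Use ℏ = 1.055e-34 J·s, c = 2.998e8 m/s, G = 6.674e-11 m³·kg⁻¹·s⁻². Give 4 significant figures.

6.717e116 J/m³

One Planck energy density: u_P = c⁷/(ℏG²) = 4.632e113 J/m³.
1.45e3 × 4.632e113 J/m³ = 6.717e116 J/m³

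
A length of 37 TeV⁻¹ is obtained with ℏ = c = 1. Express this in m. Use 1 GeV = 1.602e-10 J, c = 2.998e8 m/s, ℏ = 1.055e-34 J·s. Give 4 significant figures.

A length is [E]⁻¹ in ℏ=c=1; restore one factor of ℏc.
1 GeV⁻¹ → ℏc × (1 GeV in J)⁻¹ = 1.974e-16 m.
Convert the energy scale: 37 TeV⁻¹ = 0.0370 GeV⁻¹.
Result: 0.0370 × 1.974e-16 = 7.305e-18 m.

7.305e-18 m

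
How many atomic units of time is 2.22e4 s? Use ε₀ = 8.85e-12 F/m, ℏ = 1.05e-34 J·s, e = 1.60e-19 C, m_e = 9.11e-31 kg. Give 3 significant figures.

atomic unit of time: τ_au = (4πε₀)²ℏ³/(m_e e⁴) = 2.40e-17 s.
2.22e4 / 2.40e-17 = 9.26e20

9.26e20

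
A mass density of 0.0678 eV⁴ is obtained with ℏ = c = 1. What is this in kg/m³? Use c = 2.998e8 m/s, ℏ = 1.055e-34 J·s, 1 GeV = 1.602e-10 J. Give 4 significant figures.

1.570e-17 kg/m³

Mass density is [E]/(c²[L]³) = [E]⁴/(ℏ³c⁵).
1 GeV⁴ → 1/(ℏ³c⁵) × (1 GeV in J)⁴ = 2.316e20 kg/m³.
Convert the energy scale: 0.0678 eV⁴ = 6.78e-38 GeV⁴.
Result: 6.78e-38 × 2.316e20 = 1.570e-17 kg/m³.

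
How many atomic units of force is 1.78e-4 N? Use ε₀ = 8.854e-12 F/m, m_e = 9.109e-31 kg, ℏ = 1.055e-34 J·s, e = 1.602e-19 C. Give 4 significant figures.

atomic unit of force: F_au = E_h/a₀ = m_e²e⁶/((4πε₀)³ℏ⁴) = 8.220e-8 N.
1.78e-4 / 8.220e-8 = 2.166e3

2.166e3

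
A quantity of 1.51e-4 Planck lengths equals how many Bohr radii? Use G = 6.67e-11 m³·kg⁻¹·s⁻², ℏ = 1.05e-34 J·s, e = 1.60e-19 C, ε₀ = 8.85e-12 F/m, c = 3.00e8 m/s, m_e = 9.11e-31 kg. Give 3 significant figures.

4.63e-29

Planck length: ℓ_P = √(ℏG/c³) = 1.61e-35 m
Bohr radius: a₀ = 4πε₀ℏ²/(m_e e²) = 5.26e-11 m
1.51e-4 × 1.61e-35 / 5.26e-11 = 4.63e-29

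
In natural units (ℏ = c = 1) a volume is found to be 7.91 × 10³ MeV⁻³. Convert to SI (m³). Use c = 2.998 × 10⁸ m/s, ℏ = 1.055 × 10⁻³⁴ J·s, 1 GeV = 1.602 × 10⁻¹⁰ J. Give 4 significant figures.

6.088 × 10⁻³⁵ m³

Volume is [L]³ = [E]⁻³·(ℏc)³.
1 GeV⁻³ → (ℏc)³ × (1 GeV in J)⁻³ = 7.696 × 10⁻⁴⁸ m³.
Convert the energy scale: 7.91 × 10³ MeV⁻³ = 7.91 × 10¹² GeV⁻³.
Result: 7.91 × 10¹² × 7.696 × 10⁻⁴⁸ = 6.088 × 10⁻³⁵ m³.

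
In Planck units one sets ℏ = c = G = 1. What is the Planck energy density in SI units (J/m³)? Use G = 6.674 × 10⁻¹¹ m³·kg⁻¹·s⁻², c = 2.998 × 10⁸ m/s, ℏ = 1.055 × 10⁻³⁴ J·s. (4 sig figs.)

u_P = c⁷/(ℏG²)
  = 2.177 × 10⁵⁹ / 4.699 × 10⁻⁵⁵
  = 4.632 × 10¹¹³ J/m³

4.632 × 10¹¹³ J/m³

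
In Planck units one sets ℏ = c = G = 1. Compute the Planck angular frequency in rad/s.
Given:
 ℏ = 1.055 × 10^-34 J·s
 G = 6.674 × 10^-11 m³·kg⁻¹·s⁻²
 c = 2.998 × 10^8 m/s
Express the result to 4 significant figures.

ω_P = √(c⁵/(ℏG))
  = √(3.440 × 10^86)
  = 1.855 × 10^43 rad/s

1.855 × 10^43 rad/s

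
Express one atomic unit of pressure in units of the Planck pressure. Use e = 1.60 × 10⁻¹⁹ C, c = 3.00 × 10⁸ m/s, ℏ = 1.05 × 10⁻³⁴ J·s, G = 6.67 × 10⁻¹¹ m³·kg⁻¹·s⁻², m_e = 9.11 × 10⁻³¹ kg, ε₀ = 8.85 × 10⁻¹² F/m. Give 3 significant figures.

atomic unit of pressure: P_au = E_h/a₀³ = m_e⁴e¹⁰/((4πε₀)⁵ℏ⁸) = 3.01 × 10¹³ Pa
Planck pressure: p_P = c⁷/(ℏG²) = 4.68 × 10¹¹³ Pa
ratio = 3.01 × 10¹³ / 4.68 × 10¹¹³ = 6.44 × 10⁻¹⁰¹

6.44 × 10⁻¹⁰¹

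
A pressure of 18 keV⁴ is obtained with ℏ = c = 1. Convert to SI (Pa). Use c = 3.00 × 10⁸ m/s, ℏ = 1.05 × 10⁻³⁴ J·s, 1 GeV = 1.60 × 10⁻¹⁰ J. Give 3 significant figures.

3.77 × 10¹⁴ Pa

Pressure is [E]/[L]³ = [E]⁴/(ℏc)³.
1 GeV⁴ → 1/(ℏc)³ × (1 GeV in J)⁴ = 2.10 × 10³⁷ Pa.
Convert the energy scale: 18 keV⁴ = 1.80 × 10⁻²³ GeV⁴.
Result: 1.80 × 10⁻²³ × 2.10 × 10³⁷ = 3.77 × 10¹⁴ Pa.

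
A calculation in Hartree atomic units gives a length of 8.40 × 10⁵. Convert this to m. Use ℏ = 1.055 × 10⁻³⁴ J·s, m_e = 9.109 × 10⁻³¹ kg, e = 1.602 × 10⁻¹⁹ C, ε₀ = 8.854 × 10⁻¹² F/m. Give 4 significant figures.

4.450 × 10⁻⁵ m

One Bohr radius: a₀ = 4πε₀ℏ²/(m_e e²) = 5.297 × 10⁻¹¹ m.
8.40 × 10⁵ × 5.297 × 10⁻¹¹ m = 4.450 × 10⁻⁵ m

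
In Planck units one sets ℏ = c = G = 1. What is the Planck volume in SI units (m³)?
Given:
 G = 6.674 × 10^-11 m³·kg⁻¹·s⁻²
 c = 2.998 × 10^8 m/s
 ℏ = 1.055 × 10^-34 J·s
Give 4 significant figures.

4.224 × 10^-105 m³

V_P = (ℏG/c³)^(3/2)
  = √(1.784 × 10^-209)
  = 4.224 × 10^-105 m³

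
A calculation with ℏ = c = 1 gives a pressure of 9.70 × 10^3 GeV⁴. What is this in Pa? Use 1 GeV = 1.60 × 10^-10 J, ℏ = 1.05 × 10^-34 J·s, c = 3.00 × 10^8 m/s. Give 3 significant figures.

2.03 × 10^41 Pa

Pressure is [E]/[L]³ = [E]⁴/(ℏc)³.
1 GeV⁴ → 1/(ℏc)³ × (1 GeV in J)⁴ = 2.10 × 10^37 Pa.
Result: 9.70 × 10^3 × 2.10 × 10^37 = 2.03 × 10^41 Pa.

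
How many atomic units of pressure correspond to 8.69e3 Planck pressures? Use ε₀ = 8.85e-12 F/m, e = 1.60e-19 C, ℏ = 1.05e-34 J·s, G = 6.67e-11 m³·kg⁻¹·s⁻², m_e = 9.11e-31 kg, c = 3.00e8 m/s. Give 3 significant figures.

1.35e104

Planck pressure: p_P = c⁷/(ℏG²) = 4.68e113 Pa
atomic unit of pressure: P_au = E_h/a₀³ = m_e⁴e¹⁰/((4πε₀)⁵ℏ⁸) = 3.01e13 Pa
8.69e3 × 4.68e113 / 3.01e13 = 1.35e104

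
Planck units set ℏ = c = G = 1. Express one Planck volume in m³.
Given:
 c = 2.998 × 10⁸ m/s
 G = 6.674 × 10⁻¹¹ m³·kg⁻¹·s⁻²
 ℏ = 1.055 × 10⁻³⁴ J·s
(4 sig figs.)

Dimensional analysis gives V_P = (ℏG/c³)^(3/2).
  = √(1.784 × 10⁻²⁰⁹)
  = 4.224 × 10⁻¹⁰⁵ m³

4.224 × 10⁻¹⁰⁵ m³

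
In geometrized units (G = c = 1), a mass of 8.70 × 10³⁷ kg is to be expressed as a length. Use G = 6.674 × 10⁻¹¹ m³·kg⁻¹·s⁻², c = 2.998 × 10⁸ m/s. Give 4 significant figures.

6.460 × 10¹⁰ m

In G = c = 1 units mass has dimensions of length; the conversion factor is G/c².
8.70 × 10³⁷ kg × (G/c²) = 6.460 × 10¹⁰ m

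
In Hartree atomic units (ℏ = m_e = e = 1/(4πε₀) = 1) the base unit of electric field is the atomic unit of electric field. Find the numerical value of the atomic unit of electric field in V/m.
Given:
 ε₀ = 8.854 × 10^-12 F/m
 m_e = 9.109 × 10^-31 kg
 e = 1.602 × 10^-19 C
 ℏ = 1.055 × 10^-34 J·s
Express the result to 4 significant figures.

E_au = E_h/(e a₀) = m_e²e⁵/((4πε₀)³ℏ⁴)
E_h = 4.354 × 10^-18 J
a₀ = 5.297 × 10^-11 m
E_h/(e·a₀) = 5.131 × 10^11 V/m

5.131 × 10^11 V/m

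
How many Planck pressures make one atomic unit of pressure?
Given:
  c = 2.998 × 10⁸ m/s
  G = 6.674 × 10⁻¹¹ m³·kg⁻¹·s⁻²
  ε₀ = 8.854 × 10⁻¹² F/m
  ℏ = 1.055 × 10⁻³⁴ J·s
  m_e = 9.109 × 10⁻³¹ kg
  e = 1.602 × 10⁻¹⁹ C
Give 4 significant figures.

6.323 × 10⁻¹⁰¹

atomic unit of pressure: P_au = E_h/a₀³ = m_e⁴e¹⁰/((4πε₀)⁵ℏ⁸) = 2.929 × 10¹³ Pa
Planck pressure: p_P = c⁷/(ℏG²) = 4.632 × 10¹¹³ Pa
ratio = 2.929 × 10¹³ / 4.632 × 10¹¹³ = 6.323 × 10⁻¹⁰¹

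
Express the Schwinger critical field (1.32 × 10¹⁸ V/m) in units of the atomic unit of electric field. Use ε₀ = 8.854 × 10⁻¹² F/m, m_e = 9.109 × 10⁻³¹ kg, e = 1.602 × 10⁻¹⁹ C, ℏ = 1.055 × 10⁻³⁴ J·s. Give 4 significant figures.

2.573 × 10⁶

atomic unit of electric field: E_au = E_h/(e a₀) = m_e²e⁵/((4πε₀)³ℏ⁴) = 5.131 × 10¹¹ V/m.
1.32 × 10¹⁸ / 5.131 × 10¹¹ = 2.573 × 10⁶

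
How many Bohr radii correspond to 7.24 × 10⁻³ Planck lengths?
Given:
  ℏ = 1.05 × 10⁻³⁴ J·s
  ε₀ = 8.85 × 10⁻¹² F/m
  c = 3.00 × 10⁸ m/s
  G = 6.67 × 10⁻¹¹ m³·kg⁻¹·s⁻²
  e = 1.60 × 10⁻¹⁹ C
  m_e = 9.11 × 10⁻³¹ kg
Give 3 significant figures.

Planck length: ℓ_P = √(ℏG/c³) = 1.61 × 10⁻³⁵ m
Bohr radius: a₀ = 4πε₀ℏ²/(m_e e²) = 5.26 × 10⁻¹¹ m
7.24 × 10⁻³ × 1.61 × 10⁻³⁵ / 5.26 × 10⁻¹¹ = 2.22 × 10⁻²⁷

2.22 × 10⁻²⁷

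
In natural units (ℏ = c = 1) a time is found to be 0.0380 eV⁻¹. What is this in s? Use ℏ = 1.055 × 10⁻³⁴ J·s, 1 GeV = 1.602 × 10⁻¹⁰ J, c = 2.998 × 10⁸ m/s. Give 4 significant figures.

2.502 × 10⁻¹⁷ s

A time is [E]⁻¹ in ℏ=c=1; restore one factor of ℏ.
1 GeV⁻¹ → ℏ × (1 GeV in J)⁻¹ = 6.586 × 10⁻²⁵ s.
Convert the energy scale: 0.0380 eV⁻¹ = 3.80 × 10⁷ GeV⁻¹.
Result: 3.80 × 10⁷ × 6.586 × 10⁻²⁵ = 2.502 × 10⁻¹⁷ s.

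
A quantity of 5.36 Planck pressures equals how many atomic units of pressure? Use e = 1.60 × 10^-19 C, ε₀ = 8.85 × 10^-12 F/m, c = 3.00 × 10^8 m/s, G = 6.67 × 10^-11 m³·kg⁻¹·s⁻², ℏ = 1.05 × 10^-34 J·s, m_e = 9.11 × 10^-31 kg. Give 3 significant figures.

Planck pressure: p_P = c⁷/(ℏG²) = 4.68 × 10^113 Pa
atomic unit of pressure: P_au = E_h/a₀³ = m_e⁴e¹⁰/((4πε₀)⁵ℏ⁸) = 3.01 × 10^13 Pa
5.36 × 4.68 × 10^113 / 3.01 × 10^13 = 8.33 × 10^100

8.33 × 10^100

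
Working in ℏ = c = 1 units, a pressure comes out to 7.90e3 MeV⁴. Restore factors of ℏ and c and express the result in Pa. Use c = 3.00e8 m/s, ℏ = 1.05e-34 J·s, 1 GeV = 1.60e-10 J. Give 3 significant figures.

1.66e29 Pa

Pressure is [E]/[L]³ = [E]⁴/(ℏc)³.
1 GeV⁴ → 1/(ℏc)³ × (1 GeV in J)⁴ = 2.10e37 Pa.
Convert the energy scale: 7.90e3 MeV⁴ = 7.90e-9 GeV⁴.
Result: 7.90e-9 × 2.10e37 = 1.66e29 Pa.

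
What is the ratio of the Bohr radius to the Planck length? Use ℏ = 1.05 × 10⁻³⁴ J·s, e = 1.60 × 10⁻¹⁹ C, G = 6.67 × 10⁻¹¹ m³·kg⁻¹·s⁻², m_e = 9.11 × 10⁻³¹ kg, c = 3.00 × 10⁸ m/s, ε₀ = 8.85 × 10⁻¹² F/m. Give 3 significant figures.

3.26 × 10²⁴

Bohr radius: a₀ = 4πε₀ℏ²/(m_e e²) = 5.26 × 10⁻¹¹ m
Planck length: ℓ_P = √(ℏG/c³) = 1.61 × 10⁻³⁵ m
ratio = 5.26 × 10⁻¹¹ / 1.61 × 10⁻³⁵ = 3.26 × 10²⁴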